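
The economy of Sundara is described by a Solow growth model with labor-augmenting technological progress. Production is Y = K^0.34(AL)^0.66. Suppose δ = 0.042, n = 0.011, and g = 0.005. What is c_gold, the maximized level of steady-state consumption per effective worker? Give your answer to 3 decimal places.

The effective depreciation rate is n + g + δ = 0.011 + 0.005 + 0.042 = 0.058.
Golden rule sets MPK = n+g+δ: 0.34·k^(0.34−1) = 0.058, so k_gold = (0.34/0.058)^(1/0.66) ≈ 14.5785.
y_gold = 14.5785^0.34 ≈ 2.4869.
c_gold = y_gold − (n+g+δ)·k_gold = 2.4869 − 0.058·14.5785 ≈ 1.6414.

c_gold ≈ 1.641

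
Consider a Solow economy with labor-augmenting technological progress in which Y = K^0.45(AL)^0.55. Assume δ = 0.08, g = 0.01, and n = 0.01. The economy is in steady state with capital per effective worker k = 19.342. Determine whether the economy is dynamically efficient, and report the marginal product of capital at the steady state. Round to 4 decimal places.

dynamically inefficient; MPK ≈ 0.0882

n + g + δ = 0.01 + 0.01 + 0.08 = 0.1.
MPK = 0.45·k^(0.45−1) = 0.45·19.342^(-0.55) ≈ 0.0882.
MPK < 0.1, so the economy is dynamically inefficient (over-saving).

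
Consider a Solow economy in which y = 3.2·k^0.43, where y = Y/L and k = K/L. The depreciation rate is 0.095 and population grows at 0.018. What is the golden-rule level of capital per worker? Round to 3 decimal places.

Break-even investment rate: n + δ = 0.018 + 0.095 = 0.113.
At the golden rule the marginal product of capital equals n+δ: 0.43·3.2·k^(0.43−1) = 0.113. Solving, k_gold = (0.43·3.2/0.113)^(1/0.57) ≈ 80.2520.

k_gold ≈ 80.252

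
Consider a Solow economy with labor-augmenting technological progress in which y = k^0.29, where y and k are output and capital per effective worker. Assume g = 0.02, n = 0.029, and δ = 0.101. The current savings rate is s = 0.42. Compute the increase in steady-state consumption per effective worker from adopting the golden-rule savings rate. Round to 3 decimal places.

Δc ≈ 0.046

The effective depreciation rate is n + g + δ = 0.029 + 0.02 + 0.101 = 0.15.
Current steady state (s = 0.42): k* = (0.42/0.15)^(1/0.71) ≈ 4.2638, y* = 4.2638^0.29 ≈ 1.5228, c* = (1−0.42)·1.5228 ≈ 0.8832.
Golden rule sets MPK = n+g+δ: 0.29·k^(0.29−1) = 0.15, so k_gold = (0.29/0.15)^(1/0.71) ≈ 2.5307.
y_gold = 2.5307^0.29 ≈ 1.3090, c_gold = y_gold − 0.15·k_gold ≈ 0.9294.
Gain: Δc = 0.9294 − 0.8832 ≈ 0.0462.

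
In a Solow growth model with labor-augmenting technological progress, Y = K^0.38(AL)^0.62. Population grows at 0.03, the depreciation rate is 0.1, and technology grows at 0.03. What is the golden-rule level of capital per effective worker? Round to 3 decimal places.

n + g + δ = 0.03 + 0.03 + 0.1 = 0.16.
At the golden rule the marginal product of capital equals n+g+δ: 0.38·k^(0.38−1) = 0.16. Solving, k_gold = (0.38/0.16)^(1/0.62) ≈ 4.0356.

k_gold ≈ 4.036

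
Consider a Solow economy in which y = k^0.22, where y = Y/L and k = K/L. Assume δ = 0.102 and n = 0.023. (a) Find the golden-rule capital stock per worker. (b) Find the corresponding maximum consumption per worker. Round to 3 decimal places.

(a) k_gold ≈ 2.064; (b) c_gold ≈ 0.915

n + δ = 0.023 + 0.102 = 0.125.
Maximizing c = f(k) − (n+δ)·k gives f'(k) = n+δ, i.e. 0.22·k^(0.22−1) = 0.125, so k_gold = (0.22/0.125)^(1/0.78) ≈ 2.0642.
y_gold = 2.0642^0.22 ≈ 1.1729; c_gold = y_gold − 0.125·k_gold ≈ 0.9148.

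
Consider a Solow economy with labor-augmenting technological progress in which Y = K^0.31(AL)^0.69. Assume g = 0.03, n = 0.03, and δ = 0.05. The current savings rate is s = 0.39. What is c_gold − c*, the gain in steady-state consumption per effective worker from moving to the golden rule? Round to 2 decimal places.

Δc ≈ 0.02

n + g + δ = 0.03 + 0.03 + 0.05 = 0.11.
Current steady state (s = 0.39): k* = (0.39/0.11)^(1/0.69) ≈ 6.2607, y* = 6.2607^0.31 ≈ 1.7659, c* = (1−0.39)·1.7659 ≈ 1.0772.
Setting f'(k) = n+g+δ gives 0.31·k^(0.31−1) = 0.11, hence k_gold = (0.31/0.11)^(1/0.69) ≈ 4.4888.
y_gold = 4.4888^0.31 ≈ 1.5928, c_gold = y_gold − 0.11·k_gold ≈ 1.0990.
Gain: Δc = 1.0990 − 1.0772 ≈ 0.0219.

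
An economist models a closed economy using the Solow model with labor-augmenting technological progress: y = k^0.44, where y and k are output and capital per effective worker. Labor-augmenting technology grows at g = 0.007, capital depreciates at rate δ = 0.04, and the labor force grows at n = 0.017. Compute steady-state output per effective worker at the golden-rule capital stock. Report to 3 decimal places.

y_gold ≈ 4.548

Capital per effective worker breaks even when investment replaces (n + g + δ)·k; here n + g + δ = 0.064.
Maximizing c = f(k) − (n+g+δ)·k gives f'(k) = n+g+δ, i.e. 0.44·k^(0.44−1) = 0.064, so k_gold = (0.44/0.064)^(1/0.56) ≈ 31.2701.
Output: y_gold = k_gold^0.44 = 31.2701^0.44 ≈ 4.5484.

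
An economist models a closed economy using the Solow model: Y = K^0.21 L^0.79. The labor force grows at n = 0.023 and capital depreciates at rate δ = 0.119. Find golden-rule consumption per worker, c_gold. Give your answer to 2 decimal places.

The effective depreciation rate is n + δ = 0.023 + 0.119 = 0.142.
Maximizing c = f(k) − (n+δ)·k gives f'(k) = n+δ, i.e. 0.21·k^(0.21−1) = 0.142, so k_gold = (0.21/0.142)^(1/0.79) ≈ 1.6410.
y_gold = 1.6410^0.21 ≈ 1.1096.
c_gold = y_gold − (n+δ)·k_gold = 1.1096 − 0.142·1.6410 ≈ 0.8766.

c_gold ≈ 0.88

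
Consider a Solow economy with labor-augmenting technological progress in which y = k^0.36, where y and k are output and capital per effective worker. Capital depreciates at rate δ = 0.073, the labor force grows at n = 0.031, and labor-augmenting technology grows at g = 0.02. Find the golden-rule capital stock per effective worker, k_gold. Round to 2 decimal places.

k_gold ≈ 5.29

Break-even investment rate: n + g + δ = 0.031 + 0.02 + 0.073 = 0.124.
Maximizing c = f(k) − (n+g+δ)·k gives f'(k) = n+g+δ, i.e. 0.36·k^(0.36−1) = 0.124, so k_gold = (0.36/0.124)^(1/0.64) ≈ 5.2875.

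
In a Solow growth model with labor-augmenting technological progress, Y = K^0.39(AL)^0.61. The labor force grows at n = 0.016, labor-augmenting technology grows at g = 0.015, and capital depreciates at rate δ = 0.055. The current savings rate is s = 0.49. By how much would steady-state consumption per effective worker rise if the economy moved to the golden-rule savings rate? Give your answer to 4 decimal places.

Capital per effective worker breaks even when investment replaces (n + g + δ)·k; here n + g + δ = 0.086.
Current steady state (s = 0.49): k* = (0.49/0.086)^(1/0.61) ≈ 17.3320, y* = 17.3320^0.39 ≈ 3.0419, c* = (1−0.49)·3.0419 ≈ 1.5514.
Maximizing c = f(k) − (n+g+δ)·k gives f'(k) = n+g+δ, i.e. 0.39·k^(0.39−1) = 0.086, so k_gold = (0.39/0.086)^(1/0.61) ≈ 11.9217.
y_gold = 11.9217^0.39 ≈ 2.6289, c_gold = y_gold − 0.086·k_gold ≈ 1.6036.
Gain: Δc = 1.6036 − 1.5514 ≈ 0.0522.

Δc ≈ 0.0522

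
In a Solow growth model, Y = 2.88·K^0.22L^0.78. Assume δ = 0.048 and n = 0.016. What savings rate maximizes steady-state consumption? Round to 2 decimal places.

Break-even investment rate: n + δ = 0.016 + 0.048 = 0.064.
At the golden rule MPK = n+δ, and in any Cobb-Douglas steady state s = (n+δ)·k/y = MPK·k/y = capital's share 0.22.

s_gold = 0.22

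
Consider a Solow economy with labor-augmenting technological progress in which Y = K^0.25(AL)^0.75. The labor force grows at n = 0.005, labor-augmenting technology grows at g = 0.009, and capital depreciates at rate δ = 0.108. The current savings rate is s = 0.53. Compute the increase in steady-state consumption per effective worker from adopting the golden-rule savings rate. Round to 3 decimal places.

Δc ≈ 0.186

n + g + δ = 0.005 + 0.009 + 0.108 = 0.122.
Current steady state (s = 0.53): k* = (0.53/0.122)^(1/0.75) ≈ 7.0885, y* = 7.0885^0.25 ≈ 1.6317, c* = (1−0.53)·1.6317 ≈ 0.7669.
Setting f'(k) = n+g+δ gives 0.25·k^(0.25−1) = 0.122, hence k_gold = (0.25/0.122)^(1/0.75) ≈ 2.6028.
y_gold = 2.6028^0.25 ≈ 1.2702, c_gold = y_gold − 0.122·k_gold ≈ 0.9526.
Gain: Δc = 0.9526 − 0.7669 ≈ 0.1857.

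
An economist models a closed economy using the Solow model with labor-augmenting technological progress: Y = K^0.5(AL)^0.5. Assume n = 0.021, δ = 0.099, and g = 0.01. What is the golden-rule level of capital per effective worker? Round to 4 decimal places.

n + g + δ = 0.021 + 0.01 + 0.099 = 0.13.
Maximizing c = f(k) − (n+g+δ)·k gives f'(k) = n+g+δ, i.e. 0.5·k^(0.5−1) = 0.13, so k_gold = (0.5/0.13)^(1/0.5) ≈ 14.7929.

k_gold ≈ 14.7929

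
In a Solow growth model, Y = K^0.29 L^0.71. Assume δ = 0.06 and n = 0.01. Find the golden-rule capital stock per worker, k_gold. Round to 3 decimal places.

n + δ = 0.01 + 0.06 = 0.07.
Setting f'(k) = n+δ gives 0.29·k^(0.29−1) = 0.07, hence k_gold = (0.29/0.07)^(1/0.71) ≈ 7.4035.

k_gold ≈ 7.403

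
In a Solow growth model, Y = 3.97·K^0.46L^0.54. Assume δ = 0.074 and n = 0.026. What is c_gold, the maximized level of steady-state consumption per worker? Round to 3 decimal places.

c_gold ≈ 25.459

Capital per worker breaks even when investment replaces (n + δ)·k; here n + δ = 0.1.
At the golden rule the marginal product of capital equals n+δ: 0.46·3.97·k^(0.46−1) = 0.1. Solving, k_gold = (0.46·3.97/0.1)^(1/0.54) ≈ 216.8706.
y_gold = 3.97·216.8706^0.46 ≈ 47.1458.
c_gold = y_gold − (n+δ)·k_gold = 47.1458 − 0.1·216.8706 ≈ 25.4587.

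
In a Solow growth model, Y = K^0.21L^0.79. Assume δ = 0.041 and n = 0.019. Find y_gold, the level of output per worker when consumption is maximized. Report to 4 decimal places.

y_gold ≈ 1.3952

Capital per worker breaks even when investment replaces (n + δ)·k; here n + δ = 0.06.
Maximizing c = f(k) − (n+δ)·k gives f'(k) = n+δ, i.e. 0.21·k^(0.21−1) = 0.06, so k_gold = (0.21/0.06)^(1/0.79) ≈ 4.8831.
Output: y_gold = k_gold^0.21 = 4.8831^0.21 ≈ 1.3952.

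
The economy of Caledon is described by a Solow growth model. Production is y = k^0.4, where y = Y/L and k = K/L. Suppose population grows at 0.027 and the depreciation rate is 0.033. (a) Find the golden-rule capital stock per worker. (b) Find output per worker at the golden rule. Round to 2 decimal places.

Break-even investment rate: n + δ = 0.027 + 0.033 = 0.06.
Setting f'(k) = n+δ gives 0.4·k^(0.4−1) = 0.06, hence k_gold = (0.4/0.06)^(1/0.6) ≈ 23.6146.
y_gold = 23.6146^0.4 ≈ 3.5422.

(a) k_gold ≈ 23.61; (b) y_gold ≈ 3.54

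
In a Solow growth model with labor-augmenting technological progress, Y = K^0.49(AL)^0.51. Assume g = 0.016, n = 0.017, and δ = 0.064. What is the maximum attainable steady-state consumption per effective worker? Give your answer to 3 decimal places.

n + g + δ = 0.017 + 0.016 + 0.064 = 0.097.
At the golden rule the marginal product of capital equals n+g+δ: 0.49·k^(0.49−1) = 0.097. Solving, k_gold = (0.49/0.097)^(1/0.51) ≈ 23.9477.
y_gold = 23.9477^0.49 ≈ 4.7407.
c_gold = y_gold − (n+g+δ)·k_gold = 4.7407 − 0.097·23.9477 ≈ 2.4177.

c_gold ≈ 2.418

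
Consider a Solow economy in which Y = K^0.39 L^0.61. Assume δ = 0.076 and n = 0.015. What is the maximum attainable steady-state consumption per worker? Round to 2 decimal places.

c_gold ≈ 1.55

Capital per worker breaks even when investment replaces (n + δ)·k; here n + δ = 0.091.
At the golden rule the marginal product of capital equals n+δ: 0.39·k^(0.39−1) = 0.091. Solving, k_gold = (0.39/0.091)^(1/0.61) ≈ 10.8668.
y_gold = 10.8668^0.39 ≈ 2.5356.
c_gold = y_gold − (n+δ)·k_gold = 2.5356 − 0.091·10.8668 ≈ 1.5467.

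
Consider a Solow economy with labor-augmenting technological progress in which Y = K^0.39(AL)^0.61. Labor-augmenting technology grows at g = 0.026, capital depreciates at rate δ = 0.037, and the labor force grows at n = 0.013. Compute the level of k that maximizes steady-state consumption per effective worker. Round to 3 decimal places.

k_gold ≈ 14.600

n + g + δ = 0.013 + 0.026 + 0.037 = 0.076.
Maximizing c = f(k) − (n+g+δ)·k gives f'(k) = n+g+δ, i.e. 0.39·k^(0.39−1) = 0.076, so k_gold = (0.39/0.076)^(1/0.61) ≈ 14.5998.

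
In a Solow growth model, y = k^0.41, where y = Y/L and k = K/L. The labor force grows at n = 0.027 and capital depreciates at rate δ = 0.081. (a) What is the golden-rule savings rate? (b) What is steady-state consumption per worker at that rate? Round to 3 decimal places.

(a) s_gold = 0.410; (b) c_gold ≈ 1.491

The effective depreciation rate is n + δ = 0.027 + 0.081 = 0.108.
For Cobb-Douglas, s_gold equals capital's share: s_gold = 0.41.
Golden rule sets MPK = n+δ: 0.41·k^(0.41−1) = 0.108, so k_gold = (0.41/0.108)^(1/0.59) ≈ 9.5933.
y_gold = 9.5933^0.41 ≈ 2.5270; c_gold = (1−0.41)·y_gold ≈ 1.4909.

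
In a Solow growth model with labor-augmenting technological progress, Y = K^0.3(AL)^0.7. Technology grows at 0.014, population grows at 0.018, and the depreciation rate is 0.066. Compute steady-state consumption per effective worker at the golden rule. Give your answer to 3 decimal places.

c_gold ≈ 1.131

The effective depreciation rate is n + g + δ = 0.018 + 0.014 + 0.066 = 0.098.
Golden rule sets MPK = n+g+δ: 0.3·k^(0.3−1) = 0.098, so k_gold = (0.3/0.098)^(1/0.7) ≈ 4.9447.
y_gold = 4.9447^0.3 ≈ 1.6153.
c_gold = y_gold − (n+g+δ)·k_gold = 1.6153 − 0.098·4.9447 ≈ 1.1307.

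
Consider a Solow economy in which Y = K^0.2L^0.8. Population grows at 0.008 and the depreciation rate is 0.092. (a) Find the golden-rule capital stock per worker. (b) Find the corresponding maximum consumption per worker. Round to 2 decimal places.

(a) k_gold ≈ 2.38; (b) c_gold ≈ 0.95

Break-even investment rate: n + δ = 0.008 + 0.092 = 0.1.
Golden rule sets MPK = n+δ: 0.2·k^(0.2−1) = 0.1, so k_gold = (0.2/0.1)^(1/0.8) ≈ 2.3784.
y_gold = 2.3784^0.2 ≈ 1.1892; c_gold = y_gold − 0.1·k_gold ≈ 0.9514.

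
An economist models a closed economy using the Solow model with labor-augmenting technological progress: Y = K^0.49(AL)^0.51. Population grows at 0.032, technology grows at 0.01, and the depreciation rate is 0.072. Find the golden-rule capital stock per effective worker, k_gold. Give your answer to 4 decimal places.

k_gold ≈ 17.4481

n + g + δ = 0.032 + 0.01 + 0.072 = 0.114.
Maximizing c = f(k) − (n+g+δ)·k gives f'(k) = n+g+δ, i.e. 0.49·k^(0.49−1) = 0.114, so k_gold = (0.49/0.114)^(1/0.51) ≈ 17.4481.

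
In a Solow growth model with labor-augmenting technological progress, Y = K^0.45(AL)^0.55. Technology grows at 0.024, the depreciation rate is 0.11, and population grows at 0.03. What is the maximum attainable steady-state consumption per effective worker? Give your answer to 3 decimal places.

c_gold ≈ 1.256

The effective depreciation rate is n + g + δ = 0.03 + 0.024 + 0.11 = 0.164.
Maximizing c = f(k) − (n+g+δ)·k gives f'(k) = n+g+δ, i.e. 0.45·k^(0.45−1) = 0.164, so k_gold = (0.45/0.164)^(1/0.55) ≈ 6.2666.
y_gold = 6.2666^0.45 ≈ 2.2838.
c_gold = y_gold − (n+g+δ)·k_gold = 2.2838 − 0.164·6.2666 ≈ 1.2561.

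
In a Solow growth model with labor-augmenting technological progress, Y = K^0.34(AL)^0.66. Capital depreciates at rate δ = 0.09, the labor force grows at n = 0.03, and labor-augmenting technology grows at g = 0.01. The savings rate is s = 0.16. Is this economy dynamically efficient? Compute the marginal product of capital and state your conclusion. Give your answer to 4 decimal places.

dynamically efficient; MPK ≈ 0.2762

n + g + δ = 0.03 + 0.01 + 0.09 = 0.13.
Steady-state k*: s·k^0.34 = 0.13·k gives k* = (0.16/0.13)^(1/0.66) ≈ 1.3697.
MPK = 0.34·1.3697^(-0.66) ≈ 0.2762.
MPK > n+g+δ = 0.13, so the economy is dynamically efficient (under-saving).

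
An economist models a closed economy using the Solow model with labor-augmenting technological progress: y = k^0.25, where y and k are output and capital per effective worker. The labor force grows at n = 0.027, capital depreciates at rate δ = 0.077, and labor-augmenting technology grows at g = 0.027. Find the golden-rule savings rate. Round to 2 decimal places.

n + g + δ = 0.027 + 0.027 + 0.077 = 0.131.
At the golden rule MPK = n+g+δ, and in any Cobb-Douglas steady state s = (n+g+δ)·k/y = MPK·k/y = capital's share 0.25.

s_gold = 0.25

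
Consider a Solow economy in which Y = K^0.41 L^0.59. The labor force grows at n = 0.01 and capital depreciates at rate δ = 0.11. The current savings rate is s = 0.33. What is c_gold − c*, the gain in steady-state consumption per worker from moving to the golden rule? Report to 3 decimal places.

Δc ≈ 0.032

The effective depreciation rate is n + δ = 0.01 + 0.11 = 0.12.
Current steady state (s = 0.33): k* = (0.33/0.12)^(1/0.59) ≈ 5.5543, y* = 5.5543^0.41 ≈ 2.0198, c* = (1−0.33)·2.0198 ≈ 1.3532.
Maximizing c = f(k) − (n+δ)·k gives f'(k) = n+δ, i.e. 0.41·k^(0.41−1) = 0.12, so k_gold = (0.41/0.12)^(1/0.59) ≈ 8.0244.
y_gold = 8.0244^0.41 ≈ 2.3486, c_gold = y_gold − 0.12·k_gold ≈ 1.3857.
Gain: Δc = 1.3857 − 1.3532 ≈ 0.0324.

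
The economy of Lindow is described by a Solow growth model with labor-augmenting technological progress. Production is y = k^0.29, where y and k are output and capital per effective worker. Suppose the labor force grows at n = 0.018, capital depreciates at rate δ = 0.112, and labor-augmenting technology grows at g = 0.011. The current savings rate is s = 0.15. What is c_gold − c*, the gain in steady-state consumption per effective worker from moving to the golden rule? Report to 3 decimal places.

Δc ≈ 0.081

Break-even investment rate: n + g + δ = 0.018 + 0.011 + 0.112 = 0.141.
Current steady state (s = 0.15): k* = (0.15/0.141)^(1/0.71) ≈ 1.0911, y* = 1.0911^0.29 ≈ 1.0256, c* = (1−0.15)·1.0256 ≈ 0.8718.
Maximizing c = f(k) − (n+g+δ)·k gives f'(k) = n+g+δ, i.e. 0.29·k^(0.29−1) = 0.141, so k_gold = (0.29/0.141)^(1/0.71) ≈ 2.7612.
y_gold = 2.7612^0.29 ≈ 1.3425, c_gold = y_gold − 0.141·k_gold ≈ 0.9532.
Gain: Δc = 0.9532 − 0.8718 ≈ 0.0814.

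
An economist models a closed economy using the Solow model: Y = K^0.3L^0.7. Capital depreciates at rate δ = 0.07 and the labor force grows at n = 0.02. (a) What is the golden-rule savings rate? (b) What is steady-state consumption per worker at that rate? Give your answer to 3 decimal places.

Break-even investment rate: n + δ = 0.02 + 0.07 = 0.09.
For Cobb-Douglas, s_gold equals capital's share: s_gold = 0.3.
Golden rule sets MPK = n+δ: 0.3·k^(0.3−1) = 0.09, so k_gold = (0.3/0.09)^(1/0.7) ≈ 5.5843.
y_gold = 5.5843^0.3 ≈ 1.6753; c_gold = (1−0.3)·y_gold ≈ 1.1727.

(a) s_gold = 0.300; (b) c_gold ≈ 1.173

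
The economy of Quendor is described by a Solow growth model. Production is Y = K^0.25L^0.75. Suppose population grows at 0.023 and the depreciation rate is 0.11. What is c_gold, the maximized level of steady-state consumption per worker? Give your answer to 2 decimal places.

n + δ = 0.023 + 0.11 = 0.133.
At the golden rule the marginal product of capital equals n+δ: 0.25·k^(0.25−1) = 0.133. Solving, k_gold = (0.25/0.133)^(1/0.75) ≈ 2.3198.
y_gold = 2.3198^0.25 ≈ 1.2341.
c_gold = y_gold − (n+δ)·k_gold = 1.2341 − 0.133·2.3198 ≈ 0.9256.

c_gold ≈ 0.93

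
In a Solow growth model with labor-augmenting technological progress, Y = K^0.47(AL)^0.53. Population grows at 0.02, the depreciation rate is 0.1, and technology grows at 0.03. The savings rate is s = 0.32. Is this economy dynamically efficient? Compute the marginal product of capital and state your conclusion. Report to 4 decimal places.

dynamically efficient; MPK ≈ 0.2203

Capital per effective worker breaks even when investment replaces (n + g + δ)·k; here n + g + δ = 0.15.
Steady-state k*: s·k^0.47 = 0.15·k gives k* = (0.32/0.15)^(1/0.53) ≈ 4.1770.
MPK = 0.47·4.1770^(-0.53) ≈ 0.2203.
MPK > n+g+δ = 0.15, so the economy is dynamically efficient (under-saving).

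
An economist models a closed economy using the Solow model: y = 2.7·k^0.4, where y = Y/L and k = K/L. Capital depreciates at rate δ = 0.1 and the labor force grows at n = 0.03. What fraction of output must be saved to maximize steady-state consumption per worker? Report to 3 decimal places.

n + δ = 0.03 + 0.1 = 0.13.
At the golden rule MPK = n+δ, and in any Cobb-Douglas steady state s = (n+δ)·k/y = MPK·k/y = capital's share 0.4.

s_gold = 0.400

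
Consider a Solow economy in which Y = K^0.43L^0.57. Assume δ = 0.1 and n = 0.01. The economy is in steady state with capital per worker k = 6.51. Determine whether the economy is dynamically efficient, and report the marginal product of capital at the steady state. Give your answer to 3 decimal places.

Capital per worker breaks even when investment replaces (n + δ)·k; here n + δ = 0.11.
MPK = 0.43·k^(0.43−1) = 0.43·6.51^(-0.57) ≈ 0.1478.
MPK > 0.11, so the economy is dynamically efficient (under-saving).

dynamically efficient; MPK ≈ 0.148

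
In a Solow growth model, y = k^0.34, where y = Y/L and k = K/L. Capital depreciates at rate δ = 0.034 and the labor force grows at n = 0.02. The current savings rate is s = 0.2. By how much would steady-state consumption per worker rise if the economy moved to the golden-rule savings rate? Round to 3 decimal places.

Δc ≈ 0.132

n + δ = 0.02 + 0.034 = 0.054.
Current steady state (s = 0.2): k* = (0.2/0.054)^(1/0.66) ≈ 7.2706, y* = 7.2706^0.34 ≈ 1.9631, c* = (1−0.2)·1.9631 ≈ 1.5704.
At the golden rule the marginal product of capital equals n+δ: 0.34·k^(0.34−1) = 0.054. Solving, k_gold = (0.34/0.054)^(1/0.66) ≈ 16.2456.
y_gold = 16.2456^0.34 ≈ 2.5802, c_gold = y_gold − 0.054·k_gold ≈ 1.7029.
Gain: Δc = 1.7029 − 1.5704 ≈ 0.1325.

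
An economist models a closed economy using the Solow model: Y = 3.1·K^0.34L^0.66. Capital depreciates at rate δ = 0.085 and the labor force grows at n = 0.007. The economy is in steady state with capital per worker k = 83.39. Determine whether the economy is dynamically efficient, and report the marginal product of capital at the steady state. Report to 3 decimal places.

dynamically inefficient; MPK ≈ 0.057

Capital per worker breaks even when investment replaces (n + δ)·k; here n + δ = 0.092.
MPK = 0.34·3.1·k^(0.34−1) = 0.34·3.1·83.39^(-0.66) ≈ 0.0569.
MPK < 0.092, so the economy is dynamically inefficient (over-saving).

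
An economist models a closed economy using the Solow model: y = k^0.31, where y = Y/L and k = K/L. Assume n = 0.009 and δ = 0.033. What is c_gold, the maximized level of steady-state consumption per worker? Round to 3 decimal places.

n + δ = 0.009 + 0.033 = 0.042.
Golden rule sets MPK = n+δ: 0.31·k^(0.31−1) = 0.042, so k_gold = (0.31/0.042)^(1/0.69) ≈ 18.1190.
y_gold = 18.1190^0.31 ≈ 2.4548.
c_gold = y_gold − (n+δ)·k_gold = 2.4548 − 0.042·18.1190 ≈ 1.6938.

c_gold ≈ 1.694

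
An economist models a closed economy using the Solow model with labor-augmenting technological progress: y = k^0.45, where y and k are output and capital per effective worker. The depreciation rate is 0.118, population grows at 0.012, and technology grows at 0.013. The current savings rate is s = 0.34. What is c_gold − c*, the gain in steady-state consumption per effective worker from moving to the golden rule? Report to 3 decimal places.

Δc ≈ 0.065

Capital per effective worker breaks even when investment replaces (n + g + δ)·k; here n + g + δ = 0.143.
Current steady state (s = 0.34): k* = (0.34/0.143)^(1/0.55) ≈ 4.8294, y* = 4.8294^0.45 ≈ 2.0312, c* = (1−0.34)·2.0312 ≈ 1.3406.
Setting f'(k) = n+g+δ gives 0.45·k^(0.45−1) = 0.143, hence k_gold = (0.45/0.143)^(1/0.55) ≈ 8.0395.
y_gold = 8.0395^0.45 ≈ 2.5548, c_gold = y_gold − 0.143·k_gold ≈ 1.4051.
Gain: Δc = 1.4051 − 1.3406 ≈ 0.0645.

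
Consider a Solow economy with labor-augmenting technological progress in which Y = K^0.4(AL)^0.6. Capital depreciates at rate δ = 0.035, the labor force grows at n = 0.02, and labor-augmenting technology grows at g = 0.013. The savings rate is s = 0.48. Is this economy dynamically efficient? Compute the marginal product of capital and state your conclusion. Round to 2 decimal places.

Break-even investment rate: n + g + δ = 0.02 + 0.013 + 0.035 = 0.068.
Steady-state k*: s·k^0.4 = 0.068·k gives k* = (0.48/0.068)^(1/0.6) ≈ 25.9749.
MPK = 0.4·25.9749^(-0.6) ≈ 0.0567.
MPK < n+g+δ = 0.068, so the economy is dynamically inefficient (over-saving).

dynamically inefficient; MPK ≈ 0.06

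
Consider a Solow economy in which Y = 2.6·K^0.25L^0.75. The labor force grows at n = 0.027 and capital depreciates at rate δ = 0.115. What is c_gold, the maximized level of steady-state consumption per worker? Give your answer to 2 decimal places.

c_gold ≈ 3.24

n + δ = 0.027 + 0.115 = 0.142.
At the golden rule the marginal product of capital equals n+δ: 0.25·2.6·k^(0.25−1) = 0.142. Solving, k_gold = (0.25·2.6/0.142)^(1/0.75) ≈ 7.6003.
y_gold = 2.6·7.6003^0.25 ≈ 4.3170.
c_gold = y_gold − (n+δ)·k_gold = 4.3170 − 0.142·7.6003 ≈ 3.2377.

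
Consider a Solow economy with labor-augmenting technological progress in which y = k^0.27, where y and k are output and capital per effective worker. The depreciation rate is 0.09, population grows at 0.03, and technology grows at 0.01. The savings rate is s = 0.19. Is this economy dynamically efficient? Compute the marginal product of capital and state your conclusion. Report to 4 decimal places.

n + g + δ = 0.03 + 0.01 + 0.09 = 0.13.
Steady-state k*: s·k^0.27 = 0.13·k gives k* = (0.19/0.13)^(1/0.73) ≈ 1.6818.
MPK = 0.27·1.6818^(-0.73) ≈ 0.1847.
MPK > n+g+δ = 0.13, so the economy is dynamically efficient (under-saving).

dynamically efficient; MPK ≈ 0.1847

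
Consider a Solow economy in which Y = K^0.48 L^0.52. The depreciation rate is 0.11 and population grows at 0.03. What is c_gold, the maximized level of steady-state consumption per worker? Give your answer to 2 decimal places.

Break-even investment rate: n + δ = 0.03 + 0.11 = 0.14.
At the golden rule the marginal product of capital equals n+δ: 0.48·k^(0.48−1) = 0.14. Solving, k_gold = (0.48/0.14)^(1/0.52) ≈ 10.6921.
y_gold = 10.6921^0.48 ≈ 3.1185.
c_gold = y_gold − (n+δ)·k_gold = 3.1185 − 0.14·10.6921 ≈ 1.6216.

c_gold ≈ 1.62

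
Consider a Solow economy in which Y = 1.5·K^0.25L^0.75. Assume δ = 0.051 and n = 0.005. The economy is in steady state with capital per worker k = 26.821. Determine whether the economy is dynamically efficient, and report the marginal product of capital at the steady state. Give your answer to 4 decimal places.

dynamically inefficient; MPK ≈ 0.0318

The effective depreciation rate is n + δ = 0.005 + 0.051 = 0.056.
MPK = 0.25·1.5·k^(0.25−1) = 0.25·1.5·26.821^(-0.75) ≈ 0.0318.
MPK < 0.056, so the economy is dynamically inefficient (over-saving).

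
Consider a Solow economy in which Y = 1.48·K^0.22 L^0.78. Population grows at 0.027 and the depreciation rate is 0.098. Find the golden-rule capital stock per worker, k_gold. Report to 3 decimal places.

k_gold ≈ 3.412

Capital per worker breaks even when investment replaces (n + δ)·k; here n + δ = 0.125.
Golden rule sets MPK = n+δ: 0.22·1.48·k^(0.22−1) = 0.125, so k_gold = (0.22·1.48/0.125)^(1/0.78) ≈ 3.4123.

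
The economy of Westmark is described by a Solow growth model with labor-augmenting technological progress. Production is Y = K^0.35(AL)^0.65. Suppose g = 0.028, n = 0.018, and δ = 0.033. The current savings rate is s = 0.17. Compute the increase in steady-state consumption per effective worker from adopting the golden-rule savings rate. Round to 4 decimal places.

Δc ≈ 0.1948

Break-even investment rate: n + g + δ = 0.018 + 0.028 + 0.033 = 0.079.
Current steady state (s = 0.17): k* = (0.17/0.079)^(1/0.65) ≈ 3.2511, y* = 3.2511^0.35 ≈ 1.5108, c* = (1−0.17)·1.5108 ≈ 1.2540.
At the golden rule the marginal product of capital equals n+g+δ: 0.35·k^(0.35−1) = 0.079. Solving, k_gold = (0.35/0.079)^(1/0.65) ≈ 9.8747.
y_gold = 9.8747^0.35 ≈ 2.2289, c_gold = y_gold − 0.079·k_gold ≈ 1.4488.
Gain: Δc = 1.4488 − 1.2540 ≈ 0.1948.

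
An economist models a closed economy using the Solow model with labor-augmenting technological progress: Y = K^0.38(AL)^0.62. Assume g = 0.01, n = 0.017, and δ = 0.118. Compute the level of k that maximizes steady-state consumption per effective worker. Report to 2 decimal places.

k_gold ≈ 4.73

Break-even investment rate: n + g + δ = 0.017 + 0.01 + 0.118 = 0.145.
Setting f'(k) = n+g+δ gives 0.38·k^(0.38−1) = 0.145, hence k_gold = (0.38/0.145)^(1/0.62) ≈ 4.7300.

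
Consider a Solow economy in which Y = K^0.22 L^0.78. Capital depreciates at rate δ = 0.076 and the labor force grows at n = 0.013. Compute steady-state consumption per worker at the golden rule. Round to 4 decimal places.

Break-even investment rate: n + δ = 0.013 + 0.076 = 0.089.
Maximizing c = f(k) − (n+δ)·k gives f'(k) = n+δ, i.e. 0.22·k^(0.22−1) = 0.089, so k_gold = (0.22/0.089)^(1/0.78) ≈ 3.1907.
y_gold = 3.1907^0.22 ≈ 1.2908.
c_gold = y_gold − (n+δ)·k_gold = 1.2908 − 0.089·3.1907 ≈ 1.0068.

c_gold ≈ 1.0068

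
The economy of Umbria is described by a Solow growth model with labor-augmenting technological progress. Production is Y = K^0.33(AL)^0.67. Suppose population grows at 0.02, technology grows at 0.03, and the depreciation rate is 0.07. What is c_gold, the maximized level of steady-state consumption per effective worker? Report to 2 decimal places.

c_gold ≈ 1.10

The effective depreciation rate is n + g + δ = 0.02 + 0.03 + 0.07 = 0.12.
At the golden rule the marginal product of capital equals n+g+δ: 0.33·k^(0.33−1) = 0.12. Solving, k_gold = (0.33/0.12)^(1/0.67) ≈ 4.5261.
y_gold = 4.5261^0.33 ≈ 1.6458.
c_gold = y_gold − (n+g+δ)·k_gold = 1.6458 − 0.12·4.5261 ≈ 1.1027.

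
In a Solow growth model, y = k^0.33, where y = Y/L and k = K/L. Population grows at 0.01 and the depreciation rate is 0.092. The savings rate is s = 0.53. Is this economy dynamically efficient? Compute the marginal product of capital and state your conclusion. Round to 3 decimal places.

Capital per worker breaks even when investment replaces (n + δ)·k; here n + δ = 0.102.
Steady-state k*: s·k^0.33 = 0.102·k gives k* = (0.53/0.102)^(1/0.67) ≈ 11.6996.
MPK = 0.33·11.6996^(-0.67) ≈ 0.0635.
MPK < n+δ = 0.102, so the economy is dynamically inefficient (over-saving).

dynamically inefficient; MPK ≈ 0.064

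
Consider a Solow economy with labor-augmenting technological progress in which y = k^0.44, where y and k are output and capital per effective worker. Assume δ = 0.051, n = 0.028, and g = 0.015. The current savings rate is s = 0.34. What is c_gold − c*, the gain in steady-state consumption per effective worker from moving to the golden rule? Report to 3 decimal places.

Break-even investment rate: n + g + δ = 0.028 + 0.015 + 0.051 = 0.094.
Current steady state (s = 0.34): k* = (0.34/0.094)^(1/0.56) ≈ 9.9324, y* = 9.9324^0.44 ≈ 2.7460, c* = (1−0.34)·2.7460 ≈ 1.8124.
Setting f'(k) = n+g+δ gives 0.44·k^(0.44−1) = 0.094, hence k_gold = (0.44/0.094)^(1/0.56) ≈ 15.7401.
y_gold = 15.7401^0.44 ≈ 3.3627, c_gold = y_gold − 0.094·k_gold ≈ 1.8831.
Gain: Δc = 1.8831 − 1.8124 ≈ 0.0707.

Δc ≈ 0.071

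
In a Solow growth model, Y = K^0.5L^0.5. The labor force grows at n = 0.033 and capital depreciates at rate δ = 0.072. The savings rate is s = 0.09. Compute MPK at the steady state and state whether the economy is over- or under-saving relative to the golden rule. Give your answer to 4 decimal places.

under-saving; MPK ≈ 0.5833

n + δ = 0.033 + 0.072 = 0.105.
Steady-state k*: s·k^0.5 = 0.105·k gives k* = (0.09/0.105)^(1/0.5) ≈ 0.7347.
MPK = 0.5·0.7347^(-0.5) ≈ 0.5833.
MPK > n+δ = 0.105, so the economy is dynamically efficient (under-saving).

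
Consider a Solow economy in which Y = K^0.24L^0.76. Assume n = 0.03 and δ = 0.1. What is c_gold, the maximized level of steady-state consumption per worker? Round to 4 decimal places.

c_gold ≈ 0.9224

The effective depreciation rate is n + δ = 0.03 + 0.1 = 0.13.
At the golden rule the marginal product of capital equals n+δ: 0.24·k^(0.24−1) = 0.13. Solving, k_gold = (0.24/0.13)^(1/0.76) ≈ 2.2405.
y_gold = 2.2405^0.24 ≈ 1.2136.
c_gold = y_gold − (n+δ)·k_gold = 1.2136 − 0.13·2.2405 ≈ 0.9224.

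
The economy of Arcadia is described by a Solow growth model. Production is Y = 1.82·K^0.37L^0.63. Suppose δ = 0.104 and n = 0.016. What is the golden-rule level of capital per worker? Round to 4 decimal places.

k_gold ≈ 15.4538

Capital per worker breaks even when investment replaces (n + δ)·k; here n + δ = 0.12.
Golden rule sets MPK = n+δ: 0.37·1.82·k^(0.37−1) = 0.12, so k_gold = (0.37·1.82/0.12)^(1/0.63) ≈ 15.4538.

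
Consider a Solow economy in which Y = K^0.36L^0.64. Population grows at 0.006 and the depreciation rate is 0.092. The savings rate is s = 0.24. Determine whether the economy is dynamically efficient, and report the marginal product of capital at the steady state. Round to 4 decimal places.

dynamically efficient; MPK ≈ 0.1470

n + δ = 0.006 + 0.092 = 0.098.
Steady-state k*: s·k^0.36 = 0.098·k gives k* = (0.24/0.098)^(1/0.64) ≈ 4.0531.
MPK = 0.36·4.0531^(-0.64) ≈ 0.1470.
MPK > n+δ = 0.098, so the economy is dynamically efficient (under-saving).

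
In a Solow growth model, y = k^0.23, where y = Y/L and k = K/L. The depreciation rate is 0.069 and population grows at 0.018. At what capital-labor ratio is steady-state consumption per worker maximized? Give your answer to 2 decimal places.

n + δ = 0.018 + 0.069 = 0.087.
Setting f'(k) = n+δ gives 0.23·k^(0.23−1) = 0.087, hence k_gold = (0.23/0.087)^(1/0.77) ≈ 3.5345.

k_gold ≈ 3.53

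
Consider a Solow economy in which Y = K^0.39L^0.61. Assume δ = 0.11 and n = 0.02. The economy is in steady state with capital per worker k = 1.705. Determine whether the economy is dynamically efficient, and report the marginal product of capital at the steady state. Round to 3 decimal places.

Break-even investment rate: n + δ = 0.02 + 0.11 = 0.13.
MPK = 0.39·k^(0.39−1) = 0.39·1.705^(-0.61) ≈ 0.2817.
MPK > 0.13, so the economy is dynamically efficient (under-saving).

dynamically efficient; MPK ≈ 0.282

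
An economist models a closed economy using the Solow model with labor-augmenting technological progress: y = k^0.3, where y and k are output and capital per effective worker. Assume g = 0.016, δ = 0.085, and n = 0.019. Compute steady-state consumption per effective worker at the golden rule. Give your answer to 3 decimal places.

n + g + δ = 0.019 + 0.016 + 0.085 = 0.12.
Golden rule sets MPK = n+g+δ: 0.3·k^(0.3−1) = 0.12, so k_gold = (0.3/0.12)^(1/0.7) ≈ 3.7024.
y_gold = 3.7024^0.3 ≈ 1.4810.
c_gold = y_gold − (n+g+δ)·k_gold = 1.4810 − 0.12·3.7024 ≈ 1.0367.

c_gold ≈ 1.037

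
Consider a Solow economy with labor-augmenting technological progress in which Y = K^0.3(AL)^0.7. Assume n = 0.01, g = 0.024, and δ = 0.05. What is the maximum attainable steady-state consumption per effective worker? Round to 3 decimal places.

c_gold ≈ 1.208

Break-even investment rate: n + g + δ = 0.01 + 0.024 + 0.05 = 0.084.
Golden rule sets MPK = n+g+δ: 0.3·k^(0.3−1) = 0.084, so k_gold = (0.3/0.084)^(1/0.7) ≈ 6.1627.
y_gold = 6.1627^0.3 ≈ 1.7256.
c_gold = y_gold − (n+g+δ)·k_gold = 1.7256 − 0.084·6.1627 ≈ 1.2079.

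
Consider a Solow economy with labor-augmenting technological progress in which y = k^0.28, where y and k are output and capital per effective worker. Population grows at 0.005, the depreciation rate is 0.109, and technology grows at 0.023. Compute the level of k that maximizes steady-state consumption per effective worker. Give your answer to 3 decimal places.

k_gold ≈ 2.699

Break-even investment rate: n + g + δ = 0.005 + 0.023 + 0.109 = 0.137.
Maximizing c = f(k) − (n+g+δ)·k gives f'(k) = n+g+δ, i.e. 0.28·k^(0.28−1) = 0.137, so k_gold = (0.28/0.137)^(1/0.72) ≈ 2.6988.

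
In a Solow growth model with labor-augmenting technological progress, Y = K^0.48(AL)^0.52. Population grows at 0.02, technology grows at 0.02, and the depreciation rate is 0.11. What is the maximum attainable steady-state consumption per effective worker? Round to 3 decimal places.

The effective depreciation rate is n + g + δ = 0.02 + 0.02 + 0.11 = 0.15.
Setting f'(k) = n+g+δ gives 0.48·k^(0.48−1) = 0.15, hence k_gold = (0.48/0.15)^(1/0.52) ≈ 9.3636.
y_gold = 9.3636^0.48 ≈ 2.9261.
c_gold = y_gold − (n+g+δ)·k_gold = 2.9261 − 0.15·9.3636 ≈ 1.5216.

c_gold ≈ 1.522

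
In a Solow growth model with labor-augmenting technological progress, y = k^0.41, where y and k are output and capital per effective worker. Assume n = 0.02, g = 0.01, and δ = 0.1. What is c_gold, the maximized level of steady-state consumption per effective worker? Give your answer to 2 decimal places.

c_gold ≈ 1.31

Capital per effective worker breaks even when investment replaces (n + g + δ)·k; here n + g + δ = 0.13.
Setting f'(k) = n+g+δ gives 0.41·k^(0.41−1) = 0.13, hence k_gold = (0.41/0.13)^(1/0.59) ≈ 7.0064.
y_gold = 7.0064^0.41 ≈ 2.2215.
c_gold = y_gold − (n+g+δ)·k_gold = 2.2215 − 0.13·7.0064 ≈ 1.3107.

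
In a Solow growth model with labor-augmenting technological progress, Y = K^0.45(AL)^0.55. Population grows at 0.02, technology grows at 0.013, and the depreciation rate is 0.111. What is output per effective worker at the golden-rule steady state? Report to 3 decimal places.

y_gold ≈ 2.540

The effective depreciation rate is n + g + δ = 0.02 + 0.013 + 0.111 = 0.144.
Golden rule sets MPK = n+g+δ: 0.45·k^(0.45−1) = 0.144, so k_gold = (0.45/0.144)^(1/0.55) ≈ 7.9383.
Output: y_gold = k_gold^0.45 = 7.9383^0.45 ≈ 2.5403.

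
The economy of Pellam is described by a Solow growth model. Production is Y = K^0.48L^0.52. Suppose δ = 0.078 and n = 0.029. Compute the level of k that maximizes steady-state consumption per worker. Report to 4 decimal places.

n + δ = 0.029 + 0.078 = 0.107.
Setting f'(k) = n+δ gives 0.48·k^(0.48−1) = 0.107, hence k_gold = (0.48/0.107)^(1/0.52) ≈ 17.9297.

k_gold ≈ 17.9297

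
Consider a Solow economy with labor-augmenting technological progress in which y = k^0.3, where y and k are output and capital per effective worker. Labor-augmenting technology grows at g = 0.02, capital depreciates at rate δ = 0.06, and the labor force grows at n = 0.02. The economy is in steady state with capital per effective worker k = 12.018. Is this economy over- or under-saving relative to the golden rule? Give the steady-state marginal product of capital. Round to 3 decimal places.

The effective depreciation rate is n + g + δ = 0.02 + 0.02 + 0.06 = 0.1.
MPK = 0.3·k^(0.3−1) = 0.3·12.018^(-0.7) ≈ 0.0526.
MPK < 0.1, so the economy is dynamically inefficient (over-saving).

over-saving; MPK ≈ 0.053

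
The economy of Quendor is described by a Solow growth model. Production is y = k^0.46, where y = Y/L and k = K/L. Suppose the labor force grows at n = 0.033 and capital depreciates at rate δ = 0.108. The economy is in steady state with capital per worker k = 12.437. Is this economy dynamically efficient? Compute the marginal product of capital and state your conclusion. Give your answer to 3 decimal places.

dynamically inefficient; MPK ≈ 0.118

Break-even investment rate: n + δ = 0.033 + 0.108 = 0.141.
MPK = 0.46·k^(0.46−1) = 0.46·12.437^(-0.54) ≈ 0.1179.
MPK < 0.141, so the economy is dynamically inefficient (over-saving).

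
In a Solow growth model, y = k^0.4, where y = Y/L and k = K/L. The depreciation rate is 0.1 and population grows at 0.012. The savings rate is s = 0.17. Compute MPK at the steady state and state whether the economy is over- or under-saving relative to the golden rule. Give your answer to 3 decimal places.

under-saving; MPK ≈ 0.264

The effective depreciation rate is n + δ = 0.012 + 0.1 = 0.112.
Steady-state k*: s·k^0.4 = 0.112·k gives k* = (0.17/0.112)^(1/0.6) ≈ 2.0047.
MPK = 0.4·2.0047^(-0.6) ≈ 0.2635.
MPK > n+δ = 0.112, so the economy is dynamically efficient (under-saving).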